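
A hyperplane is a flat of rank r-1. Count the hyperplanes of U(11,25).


Hyperplanes of U(11,25) are flats of rank 10.
In a uniform matroid, these are exactly the (10)-element subsets.
Count = C(25,10) = 3268760.

3268760


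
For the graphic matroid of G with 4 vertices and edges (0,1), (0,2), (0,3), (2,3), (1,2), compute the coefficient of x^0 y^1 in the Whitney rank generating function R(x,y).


R(x,y) = sum over A in 2^E of x^(r(E)-r(A)) * y^(|A|-r(A)).
G has 4 vertices, 5 edges. r(E) = 3.
Enumerate all 2^5 = 32 subsets.
Count subsets with r(E)-r(A)=0 and |A|-r(A)=1: 5.

5


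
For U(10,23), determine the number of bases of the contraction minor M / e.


Contracting e from U(10,23) gives U(9,22).
Bases of U(9,22) = (22 choose 9) = 497420.

497420


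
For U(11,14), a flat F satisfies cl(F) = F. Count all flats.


Flats of U(11,14): every subset of size < 11 is a flat, plus E itself.
Count = (14 choose 0) + (14 choose 1) + (14 choose 2) + (14 choose 3) + (14 choose 4) + (14 choose 5) + (14 choose 6) + (14 choose 7) + (14 choose 8) + (14 choose 9) + (14 choose 10) + 1
     = 1 + 14 + 91 + 364 + 1001 + 2002 + 3003 + 3432 + 3003 + 2002 + 1001 + 1
     = 15915.

15915


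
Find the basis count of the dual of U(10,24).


The dual of U(r,n) is U(n-r, n) = U(14,24).
Bases of U(14,24) are all (14)-element subsets.
|B(M*)| = (24 choose 14) = 1961256.

1961256


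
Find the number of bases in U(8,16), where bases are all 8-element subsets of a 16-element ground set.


Bases of U(8,16) are all 8-element subsets of the 16-element ground set.
Number of bases = C(16,8).
C(16,8) = 12870.

12870


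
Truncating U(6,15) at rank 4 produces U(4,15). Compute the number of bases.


Truncating U(6,15) to rank 4 gives U(4,15).
Bases of U(4,15) are all 4-element subsets of 15 elements.
Number of bases = C(15,4) = 15! / (4! * 11!) = 1365.

1365


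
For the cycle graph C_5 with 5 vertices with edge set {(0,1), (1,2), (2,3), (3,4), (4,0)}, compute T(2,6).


T(C_5; x,y) = x + x^2 + ... + x^(4) + y.
T(2,6) = 2^1 + 2^2 + 2^3 + 2^4 + 6
= 2 + 4 + 8 + 16 + 6
= 36.

36


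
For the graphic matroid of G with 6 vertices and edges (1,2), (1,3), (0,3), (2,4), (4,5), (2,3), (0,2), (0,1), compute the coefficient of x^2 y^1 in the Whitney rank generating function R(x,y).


R(x,y) = sum over A in 2^E of x^(r(E)-r(A)) * y^(|A|-r(A)).
G has 6 vertices, 8 edges. r(E) = 5.
Enumerate all 2^8 = 256 subsets.
Count subsets with r(E)-r(A)=2 and |A|-r(A)=1: 23.

23


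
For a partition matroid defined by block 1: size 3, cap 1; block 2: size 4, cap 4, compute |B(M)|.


A basis picks exactly ci elements from block i.
Number of bases = product of C(|Si|, ci).
= C(3,1) * C(4,4)
= 3 * 1
= 3.

3


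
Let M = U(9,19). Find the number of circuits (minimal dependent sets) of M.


In U(9,19), circuits are the (10)-element subsets.
Any set of 10 elements is dependent, and removing any one element gives
an independent set of size 9, so it is a minimal dependent set.
Number of circuits = C(19,10) = 19! / (10! * 9!) = 92378.

92378


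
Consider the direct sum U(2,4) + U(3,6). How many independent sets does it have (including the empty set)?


For a direct sum, |I(M1+M2)| = |I(M1)| * |I(M2)|.
|I(U(2,4))| = sum C(4,k) for k=0..2 = 11.
|I(U(3,6))| = sum C(6,k) for k=0..3 = 42.
Total = 11 * 42 = 462.

462


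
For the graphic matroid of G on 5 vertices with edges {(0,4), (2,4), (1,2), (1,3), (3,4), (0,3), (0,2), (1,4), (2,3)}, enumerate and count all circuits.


A circuit in a graphic matroid = edge set of a simple cycle.
G has 5 vertices and 9 edges.
Enumerating all minimal edge subsets forming cycles...
Total circuits found: 22.

22


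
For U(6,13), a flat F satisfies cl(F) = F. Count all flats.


Flats of U(6,13): every subset of size < 6 is a flat, plus E itself.
Count = C(13,0) + C(13,1) + C(13,2) + C(13,3) + C(13,4) + C(13,5) + 1
     = 1 + 13 + 78 + 286 + 715 + 1287 + 1
     = 2381.

2381


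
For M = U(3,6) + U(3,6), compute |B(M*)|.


(M1+M2)* = M1* + M2*.
M1* = U(3,6), bases: C(6,3) = 20.
M2* = U(3,6), bases: C(6,3) = 20.
|B(M*)| = 20 * 20 = 400.

400


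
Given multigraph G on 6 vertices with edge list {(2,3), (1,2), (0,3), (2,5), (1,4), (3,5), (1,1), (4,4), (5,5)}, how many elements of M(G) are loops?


In a graphic matroid, a loop is a self-loop edge (u,u) with rank 0.
Examining all 9 edges for self-loops...
Self-loops found: (1,1), (4,4), (5,5)
Number of loops = 3.

3


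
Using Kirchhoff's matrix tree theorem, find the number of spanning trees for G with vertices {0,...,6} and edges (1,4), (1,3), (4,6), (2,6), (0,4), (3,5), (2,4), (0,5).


By Kirchhoff's matrix tree theorem, the number of spanning trees equals
the determinant of any cofactor of the Laplacian matrix L.
G has 7 vertices and 8 edges.
Computing the (6 x 6) cofactor determinant gives 15.

15


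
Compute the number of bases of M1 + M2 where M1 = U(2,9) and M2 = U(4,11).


Bases of a direct sum M1 + M2: |B| = |B(M1)| * |B(M2)|.
|B(U(2,9))| = C(9,2) = 36.
|B(U(4,11))| = C(11,4) = 330.
Total bases = 36 * 330 = 11880.

11880


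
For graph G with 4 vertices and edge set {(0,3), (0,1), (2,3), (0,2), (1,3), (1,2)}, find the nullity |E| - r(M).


Cycle rank (nullity) = |E| - r(M) = |E| - (|V| - c).
|E| = 6, |V| = 4, c = 1.
Nullity = 6 - (4 - 1) = 6 - 3 = 3.

3


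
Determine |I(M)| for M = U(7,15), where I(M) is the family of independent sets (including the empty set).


Independent sets of U(7,15) are all subsets of size <= 7.
Count = (15 choose 0) + (15 choose 1) + (15 choose 2) + (15 choose 3) + (15 choose 4) + (15 choose 5) + (15 choose 6) + (15 choose 7)
     = 1 + 15 + 105 + 455 + 1365 + 3003 + 5005 + 6435
     = 16384.

16384


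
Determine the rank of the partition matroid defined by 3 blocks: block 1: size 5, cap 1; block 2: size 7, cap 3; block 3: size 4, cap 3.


Rank of a partition matroid = sum of min(|Si|, ci) for each block.
= min(5,1) + min(7,3) + min(4,3)
= 1 + 3 + 3
= 7.

7


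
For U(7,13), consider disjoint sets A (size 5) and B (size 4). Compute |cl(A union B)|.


|A union B| = 5 + 4 = 9 (disjoint).
In U(7,13), cl(S) = S if |S| < 7, else cl(S) = E.
Since 9 >= 7, cl(A union B) = E.
|cl(A union B)| = 13.

13


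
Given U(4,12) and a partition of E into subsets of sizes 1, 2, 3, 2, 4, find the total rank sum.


r(Ai) = min(|Ai|, 4) for each part.
Sum = min(1,4) + min(2,4) + min(3,4) + min(2,4) + min(4,4)
    = 1 + 2 + 3 + 2 + 4
    = 12.

12


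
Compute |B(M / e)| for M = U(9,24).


Contracting e from U(9,24) gives U(8,23).
Bases of U(8,23) = (23 choose 8) = 490314.

490314


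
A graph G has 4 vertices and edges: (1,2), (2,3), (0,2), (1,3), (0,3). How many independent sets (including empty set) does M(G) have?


An independent set in a graphic matroid is an acyclic edge subset.
G has 4 vertices and 5 edges.
Enumerate all 2^5 = 32 subsets, checking for acyclicity.
Total independent sets = 24.

24


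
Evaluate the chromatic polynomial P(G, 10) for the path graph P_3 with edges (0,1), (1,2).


P(P_3, k) = k * (k-1)^(2).
P(10) = 10 * 9^2 = 10 * 81 = 810.

810


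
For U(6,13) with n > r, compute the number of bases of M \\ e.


Deleting e from U(6,13) gives U(6,12) since n > r.
Bases of U(6,12) = (12 choose 6) = 924.

924


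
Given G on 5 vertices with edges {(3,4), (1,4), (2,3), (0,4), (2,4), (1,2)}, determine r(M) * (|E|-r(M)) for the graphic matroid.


r(M) = |V| - c = 5 - 1 = 4.
nullity = |E| - r(M) = 6 - 4 = 2.
Product = 4 * 2 = 8.

8


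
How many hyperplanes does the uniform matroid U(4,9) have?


Hyperplanes of U(4,9) are flats of rank 3.
In a uniform matroid, these are exactly the (3)-element subsets.
Count = (9 choose 3) = 84.

84


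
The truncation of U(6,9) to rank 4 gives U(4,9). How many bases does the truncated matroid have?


Truncating U(6,9) to rank 4 gives U(4,9).
Bases of U(4,9) are all 4-element subsets of 9 elements.
Number of bases = C(9,4) = (9 * 8 * 7 * 6) / (1 * 2 * 3 * 4) = 126.

126


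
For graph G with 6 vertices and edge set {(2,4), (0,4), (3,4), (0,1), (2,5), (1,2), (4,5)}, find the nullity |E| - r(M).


Cycle rank (nullity) = |E| - r(M) = |E| - (|V| - c).
|E| = 7, |V| = 6, c = 1.
Nullity = 7 - (6 - 1) = 7 - 5 = 2.

2


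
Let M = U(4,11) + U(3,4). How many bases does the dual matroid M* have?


(M1+M2)* = M1* + M2*.
M1* = U(7,11), bases: C(11,7) = 330.
M2* = U(1,4), bases: C(4,1) = 4.
|B(M*)| = 330 * 4 = 1320.

1320


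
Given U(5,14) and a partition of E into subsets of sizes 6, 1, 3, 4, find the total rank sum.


r(Ai) = min(|Ai|, 5) for each part.
Sum = min(6,5) + min(1,5) + min(3,5) + min(4,5)
    = 5 + 1 + 3 + 4
    = 13.

13


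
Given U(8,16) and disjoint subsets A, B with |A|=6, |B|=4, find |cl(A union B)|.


|A union B| = 6 + 4 = 10 (disjoint).
In U(8,16), cl(S) = S if |S| < 8, else cl(S) = E.
Since 10 >= 8, cl(A union B) = E.
|cl(A union B)| = 16.

16


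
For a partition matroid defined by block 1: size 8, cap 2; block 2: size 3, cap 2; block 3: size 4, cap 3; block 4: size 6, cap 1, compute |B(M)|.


A basis picks exactly ci elements from block i.
Number of bases = product of C(|Si|, ci).
= C(8,2) * C(3,2) * C(4,3) * C(6,1)
= 28 * 3 * 4 * 6
= 2016.

2016


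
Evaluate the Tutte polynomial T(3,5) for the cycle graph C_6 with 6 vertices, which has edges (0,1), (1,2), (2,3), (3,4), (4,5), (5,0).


T(C_6; x,y) = x + x^2 + ... + x^(5) + y.
T(3,5) = 3^1 + 3^2 + 3^3 + 3^4 + 3^5 + 5
= 3 + 9 + 27 + 81 + 243 + 5
= 368.

368


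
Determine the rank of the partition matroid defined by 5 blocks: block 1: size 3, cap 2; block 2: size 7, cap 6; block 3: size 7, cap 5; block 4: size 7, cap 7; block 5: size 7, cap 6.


Rank of a partition matroid = sum of min(|Si|, ci) for each block.
= min(3,2) + min(7,6) + min(7,5) + min(7,7) + min(7,6)
= 2 + 6 + 5 + 7 + 6
= 26.

26


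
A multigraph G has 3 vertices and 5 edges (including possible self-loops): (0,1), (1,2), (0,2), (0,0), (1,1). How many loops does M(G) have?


In a graphic matroid, a loop is a self-loop edge (u,u) with rank 0.
Examining all 5 edges for self-loops...
Self-loops found: (0,0), (1,1)
Number of loops = 2.

2


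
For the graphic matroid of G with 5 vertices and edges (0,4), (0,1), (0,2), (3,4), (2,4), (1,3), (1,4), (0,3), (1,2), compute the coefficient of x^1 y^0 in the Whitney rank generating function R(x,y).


R(x,y) = sum over A in 2^E of x^(r(E)-r(A)) * y^(|A|-r(A)).
G has 5 vertices, 9 edges. r(E) = 4.
Enumerate all 2^9 = 512 subsets.
Count subsets with r(E)-r(A)=1 and |A|-r(A)=0: 77.

77


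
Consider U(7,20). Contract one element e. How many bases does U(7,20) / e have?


Contracting e from U(7,20) gives U(6,19).
Bases of U(6,19) = C(19,6) = 27132.

27132


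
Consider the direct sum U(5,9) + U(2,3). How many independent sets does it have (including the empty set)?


For a direct sum, |I(M1+M2)| = |I(M1)| * |I(M2)|.
|I(U(5,9))| = sum C(9,k) for k=0..5 = 382.
|I(U(2,3))| = sum C(3,k) for k=0..2 = 7.
Total = 382 * 7 = 2674.

2674


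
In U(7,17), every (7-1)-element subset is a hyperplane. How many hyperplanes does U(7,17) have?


Hyperplanes of U(7,17) are flats of rank 6.
In a uniform matroid, these are exactly the (6)-element subsets.
Count = (17 choose 6) = 12376.

12376


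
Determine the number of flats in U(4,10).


Flats of U(4,10): every subset of size < 4 is a flat, plus E itself.
Count = C(10,0) + C(10,1) + C(10,2) + C(10,3) + 1
     = 1 + 10 + 45 + 120 + 1
     = 177.

177


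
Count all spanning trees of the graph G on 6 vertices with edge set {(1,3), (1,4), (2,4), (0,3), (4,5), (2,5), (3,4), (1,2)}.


By Kirchhoff's matrix tree theorem, the number of spanning trees equals
the determinant of any cofactor of the Laplacian matrix L.
G has 6 vertices and 8 edges.
Computing the (5 x 5) cofactor determinant gives 21.

21


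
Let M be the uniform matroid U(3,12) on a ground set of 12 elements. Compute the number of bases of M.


Bases of U(3,12) are all 3-element subsets of the 12-element ground set.
Number of bases = C(12,3).
C(12,3) = 12! / (3! * 9!) = 220.

220


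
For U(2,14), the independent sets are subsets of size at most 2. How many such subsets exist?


Independent sets of U(2,14) are all subsets of size <= 2.
Count = (14 choose 0) + (14 choose 1) + (14 choose 2)
     = 1 + 14 + 91
     = 106.

106


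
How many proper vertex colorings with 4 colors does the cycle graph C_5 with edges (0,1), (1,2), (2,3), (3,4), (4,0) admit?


P(C_5, k) = (k-1)^5 + (-1)^5*(k-1).
P(4) = (3)^5 - 3
= 243 - 3 = 240.

240


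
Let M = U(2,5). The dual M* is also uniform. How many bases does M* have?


The dual of U(r,n) is U(n-r, n) = U(3,5).
Bases of U(3,5) are all (3)-element subsets.
|B(M*)| = C(5,3) = (5 * 4 * 3) / (1 * 2 * 3) = 10.

10


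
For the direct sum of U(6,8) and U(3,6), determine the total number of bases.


Bases of a direct sum M1 + M2: |B| = |B(M1)| * |B(M2)|.
|B(U(6,8))| = C(8,6) = 28.
|B(U(3,6))| = C(6,3) = 20.
Total bases = 28 * 20 = 560.

560


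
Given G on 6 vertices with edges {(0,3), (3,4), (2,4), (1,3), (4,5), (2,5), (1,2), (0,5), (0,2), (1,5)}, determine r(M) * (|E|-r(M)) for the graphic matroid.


r(M) = |V| - c = 6 - 1 = 5.
nullity = |E| - r(M) = 10 - 5 = 5.
Product = 5 * 5 = 25.

25


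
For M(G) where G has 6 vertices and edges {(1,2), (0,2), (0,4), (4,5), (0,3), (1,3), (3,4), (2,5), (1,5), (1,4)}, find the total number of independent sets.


An independent set in a graphic matroid is an acyclic edge subset.
G has 6 vertices and 10 edges.
Enumerate all 2^10 = 1024 subsets, checking for acyclicity.
Total independent sets = 478.

478


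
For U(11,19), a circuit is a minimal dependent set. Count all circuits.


In U(11,19), circuits are the (12)-element subsets.
Any set of 12 elements is dependent, and removing any one element gives
an independent set of size 11, so it is a minimal dependent set.
Number of circuits = C(19,12) = 19! / (12! * 7!) = 50388.

50388


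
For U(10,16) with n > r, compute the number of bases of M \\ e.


Deleting e from U(10,16) gives U(10,15) since n > r.
Bases of U(10,15) = (15 choose 10) = 3003.

3003


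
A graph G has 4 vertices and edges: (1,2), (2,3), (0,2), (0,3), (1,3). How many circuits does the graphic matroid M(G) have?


A circuit in a graphic matroid = edge set of a simple cycle.
G has 4 vertices and 5 edges.
Enumerating all minimal edge subsets forming cycles...
Total circuits found: 3.

3


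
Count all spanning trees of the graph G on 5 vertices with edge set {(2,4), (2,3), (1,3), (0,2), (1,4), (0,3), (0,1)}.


By Kirchhoff's matrix tree theorem, the number of spanning trees equals
the determinant of any cofactor of the Laplacian matrix L.
G has 5 vertices and 7 edges.
Computing the (4 x 4) cofactor determinant gives 24.

24


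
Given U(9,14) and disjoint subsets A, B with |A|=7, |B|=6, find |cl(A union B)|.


|A union B| = 7 + 6 = 13 (disjoint).
In U(9,14), cl(S) = S if |S| < 9, else cl(S) = E.
Since 13 >= 9, cl(A union B) = E.
|cl(A union B)| = 14.

14


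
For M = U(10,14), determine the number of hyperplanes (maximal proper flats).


Hyperplanes of U(10,14) are flats of rank 9.
In a uniform matroid, these are exactly the (9)-element subsets.
Count = (14 choose 9) = 2002.

2002


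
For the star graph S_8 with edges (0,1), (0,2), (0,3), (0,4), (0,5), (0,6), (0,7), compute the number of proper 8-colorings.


P(tree, k) = k * (k-1)^(7) for any tree on 8 vertices.
P(8) = 8 * 7^7 = 8 * 823543 = 6588344.

6588344


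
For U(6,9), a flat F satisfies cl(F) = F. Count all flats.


Flats of U(6,9): every subset of size < 6 is a flat, plus E itself.
Count = (9 choose 0) + (9 choose 1) + (9 choose 2) + (9 choose 3) + (9 choose 4) + (9 choose 5) + 1
     = 1 + 9 + 36 + 84 + 126 + 126 + 1
     = 383.

383


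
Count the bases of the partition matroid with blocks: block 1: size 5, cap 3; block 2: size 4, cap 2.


A basis picks exactly ci elements from block i.
Number of bases = product of C(|Si|, ci).
= C(5,3) * C(4,2)
= 10 * 6
= 60.

60


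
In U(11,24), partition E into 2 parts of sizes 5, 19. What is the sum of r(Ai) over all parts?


r(Ai) = min(|Ai|, 11) for each part.
Sum = min(5,11) + min(19,11)
    = 5 + 11
    = 16.

16


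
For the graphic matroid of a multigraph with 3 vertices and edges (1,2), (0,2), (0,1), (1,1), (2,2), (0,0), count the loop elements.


In a graphic matroid, a loop is a self-loop edge (u,u) with rank 0.
Examining all 6 edges for self-loops...
Self-loops found: (1,1), (2,2), (0,0)
Number of loops = 3.

3


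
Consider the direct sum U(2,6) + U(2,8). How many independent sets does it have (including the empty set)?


For a direct sum, |I(M1+M2)| = |I(M1)| * |I(M2)|.
|I(U(2,6))| = sum C(6,k) for k=0..2 = 22.
|I(U(2,8))| = sum C(8,k) for k=0..2 = 37.
Total = 22 * 37 = 814.

814


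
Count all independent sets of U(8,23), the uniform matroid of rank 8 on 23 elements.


Independent sets of U(8,23) are all subsets of size <= 8.
Count = C(23,0) + C(23,1) + C(23,2) + C(23,3) + C(23,4) + C(23,5) + C(23,6) + C(23,7) + C(23,8)
     = 1 + 23 + 253 + 1771 + 8855 + 33649 + 100947 + 245157 + 490314
     = 880970.

880970


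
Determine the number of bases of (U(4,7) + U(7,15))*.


(M1+M2)* = M1* + M2*.
M1* = U(3,7), bases: C(7,3) = 35.
M2* = U(8,15), bases: C(15,8) = 6435.
|B(M*)| = 35 * 6435 = 225225.

225225


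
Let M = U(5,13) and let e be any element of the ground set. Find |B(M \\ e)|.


Deleting e from U(5,13) gives U(5,12) since n > r.
Bases of U(5,12) = C(12,5) = 792.

792


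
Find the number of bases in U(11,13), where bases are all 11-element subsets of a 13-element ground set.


Bases of U(11,13) are all 11-element subsets of the 13-element ground set.
Number of bases = C(13,11).
C(13,11) = 13! / (11! * 2!) = 78.

78


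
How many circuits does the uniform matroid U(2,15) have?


In U(2,15), circuits are the (3)-element subsets.
Any set of 3 elements is dependent, and removing any one element gives
an independent set of size 2, so it is a minimal dependent set.
Number of circuits = C(15,3) = 15! / (3! * 12!) = 455.

455


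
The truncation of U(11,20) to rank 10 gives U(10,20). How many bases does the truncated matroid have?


Truncating U(11,20) to rank 10 gives U(10,20).
Bases of U(10,20) are all 10-element subsets of 20 elements.
Number of bases = (20 choose 10) = 184756.

184756


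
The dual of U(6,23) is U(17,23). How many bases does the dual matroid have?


The dual of U(r,n) is U(n-r, n) = U(17,23).
Bases of U(17,23) are all (17)-element subsets.
|B(M*)| = C(23,17) = 100947.

100947


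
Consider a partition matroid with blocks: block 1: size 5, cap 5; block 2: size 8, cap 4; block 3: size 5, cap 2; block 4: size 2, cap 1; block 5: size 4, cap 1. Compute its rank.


Rank of a partition matroid = sum of min(|Si|, ci) for each block.
= min(5,5) + min(8,4) + min(5,2) + min(2,1) + min(4,1)
= 5 + 4 + 2 + 1 + 1
= 13.

13


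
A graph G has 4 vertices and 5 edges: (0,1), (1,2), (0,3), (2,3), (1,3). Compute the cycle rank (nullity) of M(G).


Cycle rank (nullity) = |E| - r(M) = |E| - (|V| - c).
|E| = 5, |V| = 4, c = 1.
Nullity = 5 - (4 - 1) = 5 - 3 = 2.

2


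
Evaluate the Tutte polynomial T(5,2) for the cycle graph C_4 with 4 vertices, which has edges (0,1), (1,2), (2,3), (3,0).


T(C_4; x,y) = x + x^2 + ... + x^(3) + y.
T(5,2) = 5^1 + 5^2 + 5^3 + 2
= 5 + 25 + 125 + 2
= 157.

157


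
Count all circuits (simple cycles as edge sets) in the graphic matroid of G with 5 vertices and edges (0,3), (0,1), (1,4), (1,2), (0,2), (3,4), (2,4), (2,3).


A circuit in a graphic matroid = edge set of a simple cycle.
G has 5 vertices and 8 edges.
Enumerating all minimal edge subsets forming cycles...
Total circuits found: 13.

13


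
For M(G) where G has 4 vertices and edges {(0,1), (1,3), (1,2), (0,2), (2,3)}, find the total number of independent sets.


An independent set in a graphic matroid is an acyclic edge subset.
G has 4 vertices and 5 edges.
Enumerate all 2^5 = 32 subsets, checking for acyclicity.
Total independent sets = 24.

24


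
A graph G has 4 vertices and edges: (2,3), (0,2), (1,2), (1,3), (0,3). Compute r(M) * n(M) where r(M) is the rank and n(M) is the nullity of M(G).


r(M) = |V| - c = 4 - 1 = 3.
nullity = |E| - r(M) = 5 - 3 = 2.
Product = 3 * 2 = 6.

6


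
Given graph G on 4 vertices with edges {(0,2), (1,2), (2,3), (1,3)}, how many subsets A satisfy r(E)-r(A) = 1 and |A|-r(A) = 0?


R(x,y) = sum over A in 2^E of x^(r(E)-r(A)) * y^(|A|-r(A)).
G has 4 vertices, 4 edges. r(E) = 3.
Enumerate all 2^4 = 16 subsets.
Count subsets with r(E)-r(A)=1 and |A|-r(A)=0: 6.

6


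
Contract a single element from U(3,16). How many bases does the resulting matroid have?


Contracting e from U(3,16) gives U(2,15).
Bases of U(2,15) = C(15,2) = (15 * 14) / (1 * 2) = 105.

105


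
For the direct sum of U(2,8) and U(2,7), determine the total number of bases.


Bases of a direct sum M1 + M2: |B| = |B(M1)| * |B(M2)|.
|B(U(2,8))| = C(8,2) = 28.
|B(U(2,7))| = C(7,2) = 21.
Total bases = 28 * 21 = 588.

588


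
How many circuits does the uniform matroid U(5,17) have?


In U(5,17), circuits are the (6)-element subsets.
Any set of 6 elements is dependent, and removing any one element gives
an independent set of size 5, so it is a minimal dependent set.
Number of circuits = (17 choose 6) = 12376.

12376


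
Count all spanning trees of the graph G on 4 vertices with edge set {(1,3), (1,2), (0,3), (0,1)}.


By Kirchhoff's matrix tree theorem, the number of spanning trees equals
the determinant of any cofactor of the Laplacian matrix L.
G has 4 vertices and 4 edges.
Computing the (3 x 3) cofactor determinant gives 3.

3


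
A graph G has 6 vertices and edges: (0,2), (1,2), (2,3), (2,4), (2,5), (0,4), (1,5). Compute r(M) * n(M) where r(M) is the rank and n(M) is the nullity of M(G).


r(M) = |V| - c = 6 - 1 = 5.
nullity = |E| - r(M) = 7 - 5 = 2.
Product = 5 * 2 = 10.

10


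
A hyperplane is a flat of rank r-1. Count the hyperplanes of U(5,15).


Hyperplanes of U(5,15) are flats of rank 4.
In a uniform matroid, these are exactly the (4)-element subsets.
Count = C(15,4) = 15! / (4! * 11!) = 1365.

1365


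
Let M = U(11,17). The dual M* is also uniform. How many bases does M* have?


The dual of U(r,n) is U(n-r, n) = U(6,17).
Bases of U(6,17) are all (6)-element subsets.
|B(M*)| = C(17,6) = 17! / (6! * 11!) = 12376.

12376


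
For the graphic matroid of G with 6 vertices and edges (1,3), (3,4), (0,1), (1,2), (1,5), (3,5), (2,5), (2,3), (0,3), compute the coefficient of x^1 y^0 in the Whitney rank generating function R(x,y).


R(x,y) = sum over A in 2^E of x^(r(E)-r(A)) * y^(|A|-r(A)).
G has 6 vertices, 9 edges. r(E) = 5.
Enumerate all 2^9 = 512 subsets.
Count subsets with r(E)-r(A)=1 and |A|-r(A)=0: 91.

91


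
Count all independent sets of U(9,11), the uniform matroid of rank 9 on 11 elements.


Independent sets of U(9,11) are all subsets of size <= 9.
Count = C(11,0) + C(11,1) + C(11,2) + C(11,3) + C(11,4) + C(11,5) + C(11,6) + C(11,7) + C(11,8) + C(11,9)
     = 1 + 11 + 55 + 165 + 330 + 462 + 462 + 330 + 165 + 55
     = 2036.

2036


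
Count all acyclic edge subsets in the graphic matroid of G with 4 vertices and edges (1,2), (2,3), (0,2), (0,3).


An independent set in a graphic matroid is an acyclic edge subset.
G has 4 vertices and 4 edges.
Enumerate all 2^4 = 16 subsets, checking for acyclicity.
Total independent sets = 14.

14


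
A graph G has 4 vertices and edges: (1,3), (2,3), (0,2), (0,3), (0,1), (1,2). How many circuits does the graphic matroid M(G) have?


A circuit in a graphic matroid = edge set of a simple cycle.
G has 4 vertices and 6 edges.
Enumerating all minimal edge subsets forming cycles...
Total circuits found: 7.

7


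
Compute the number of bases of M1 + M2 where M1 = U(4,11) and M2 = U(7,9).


Bases of a direct sum M1 + M2: |B| = |B(M1)| * |B(M2)|.
|B(U(4,11))| = C(11,4) = 330.
|B(U(7,9))| = C(9,7) = 36.
Total bases = 330 * 36 = 11880.

11880


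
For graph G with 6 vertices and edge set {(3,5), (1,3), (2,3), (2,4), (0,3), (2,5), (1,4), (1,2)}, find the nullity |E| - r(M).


Cycle rank (nullity) = |E| - r(M) = |E| - (|V| - c).
|E| = 8, |V| = 6, c = 1.
Nullity = 8 - (6 - 1) = 8 - 5 = 3.

3


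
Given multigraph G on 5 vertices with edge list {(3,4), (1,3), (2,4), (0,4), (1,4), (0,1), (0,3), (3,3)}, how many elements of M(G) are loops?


In a graphic matroid, a loop is a self-loop edge (u,u) with rank 0.
Examining all 8 edges for self-loops...
Self-loops found: (3,3)
Number of loops = 1.

1


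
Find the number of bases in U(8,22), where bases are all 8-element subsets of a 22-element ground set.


Bases of U(8,22) are all 8-element subsets of the 22-element ground set.
Number of bases = C(22,8).
C(22,8) = 319770.

319770


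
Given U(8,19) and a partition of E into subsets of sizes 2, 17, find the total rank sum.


r(Ai) = min(|Ai|, 8) for each part.
Sum = min(2,8) + min(17,8)
    = 2 + 8
    = 10.

10


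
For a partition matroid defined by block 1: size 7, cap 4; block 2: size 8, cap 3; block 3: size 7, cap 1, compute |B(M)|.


A basis picks exactly ci elements from block i.
Number of bases = product of C(|Si|, ci).
= C(7,4) * C(8,3) * C(7,1)
= 35 * 56 * 7
= 13720.

13720


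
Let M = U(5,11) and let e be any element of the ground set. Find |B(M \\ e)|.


Deleting e from U(5,11) gives U(5,10) since n > r.
Bases of U(5,10) = C(10,5) = 252.

252


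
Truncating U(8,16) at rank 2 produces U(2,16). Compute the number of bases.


Truncating U(8,16) to rank 2 gives U(2,16).
Bases of U(2,16) are all 2-element subsets of 16 elements.
Number of bases = C(16,2) = (16 * 15) / (1 * 2) = 120.

120


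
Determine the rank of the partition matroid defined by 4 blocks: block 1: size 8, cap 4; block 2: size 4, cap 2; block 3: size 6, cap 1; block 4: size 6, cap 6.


Rank of a partition matroid = sum of min(|Si|, ci) for each block.
= min(8,4) + min(4,2) + min(6,1) + min(6,6)
= 4 + 2 + 1 + 6
= 13.

13


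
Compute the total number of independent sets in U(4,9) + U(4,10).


For a direct sum, |I(M1+M2)| = |I(M1)| * |I(M2)|.
|I(U(4,9))| = sum C(9,k) for k=0..4 = 256.
|I(U(4,10))| = sum C(10,k) for k=0..4 = 386.
Total = 256 * 386 = 98816.

98816


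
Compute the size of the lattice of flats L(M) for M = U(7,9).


Flats of U(7,9): every subset of size < 7 is a flat, plus E itself.
Count = C(9,0) + C(9,1) + C(9,2) + C(9,3) + C(9,4) + C(9,5) + C(9,6) + 1
     = 1 + 9 + 36 + 84 + 126 + 126 + 84 + 1
     = 467.

467


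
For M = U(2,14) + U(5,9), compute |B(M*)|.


(M1+M2)* = M1* + M2*.
M1* = U(12,14), bases: C(14,12) = 91.
M2* = U(4,9), bases: C(9,4) = 126.
|B(M*)| = 91 * 126 = 11466.

11466


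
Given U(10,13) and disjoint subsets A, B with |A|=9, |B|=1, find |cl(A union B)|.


|A union B| = 9 + 1 = 10 (disjoint).
In U(10,13), cl(S) = S if |S| < 10, else cl(S) = E.
Since 10 >= 10, cl(A union B) = E.
|cl(A union B)| = 13.

13


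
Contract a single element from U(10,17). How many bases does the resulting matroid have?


Contracting e from U(10,17) gives U(9,16).
Bases of U(9,16) = C(16,9) = 16! / (9! * 7!) = 11440.

11440


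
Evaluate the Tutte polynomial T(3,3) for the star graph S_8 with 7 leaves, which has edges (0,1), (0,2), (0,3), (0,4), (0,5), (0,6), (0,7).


A star on 8 vertices is a tree with 7 edges.
T(x,y) = x^(7) for any tree.
T(3,3) = 3^7 = 2187.

2187


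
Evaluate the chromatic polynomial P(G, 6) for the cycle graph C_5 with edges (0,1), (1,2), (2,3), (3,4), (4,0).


P(C_5, k) = (k-1)^5 + (-1)^5*(k-1).
P(6) = (5)^5 - 5
= 3125 - 5 = 3120.

3120


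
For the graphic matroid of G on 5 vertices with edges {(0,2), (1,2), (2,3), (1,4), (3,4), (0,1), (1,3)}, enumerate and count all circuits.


A circuit in a graphic matroid = edge set of a simple cycle.
G has 5 vertices and 7 edges.
Enumerating all minimal edge subsets forming cycles...
Total circuits found: 6.

6


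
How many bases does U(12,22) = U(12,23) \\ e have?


Deleting e from U(12,23) gives U(12,22) since n > r.
Bases of U(12,22) = C(22,12) = 22! / (12! * 10!) = 646646.

646646


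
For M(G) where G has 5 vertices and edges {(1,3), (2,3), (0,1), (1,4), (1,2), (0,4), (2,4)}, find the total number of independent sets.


An independent set in a graphic matroid is an acyclic edge subset.
G has 5 vertices and 7 edges.
Enumerate all 2^7 = 128 subsets, checking for acyclicity.
Total independent sets = 82.

82


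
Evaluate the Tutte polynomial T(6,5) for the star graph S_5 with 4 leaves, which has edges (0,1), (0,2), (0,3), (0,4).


A star on 5 vertices is a tree with 4 edges.
T(x,y) = x^(4) for any tree.
T(6,5) = 6^4 = 1296.

1296


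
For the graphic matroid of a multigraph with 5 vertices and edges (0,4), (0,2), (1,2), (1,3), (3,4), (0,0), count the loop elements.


In a graphic matroid, a loop is a self-loop edge (u,u) with rank 0.
Examining all 6 edges for self-loops...
Self-loops found: (0,0)
Number of loops = 1.

1


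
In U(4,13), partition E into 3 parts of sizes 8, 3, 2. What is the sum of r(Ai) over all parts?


r(Ai) = min(|Ai|, 4) for each part.
Sum = min(8,4) + min(3,4) + min(2,4)
    = 4 + 3 + 2
    = 9.

9


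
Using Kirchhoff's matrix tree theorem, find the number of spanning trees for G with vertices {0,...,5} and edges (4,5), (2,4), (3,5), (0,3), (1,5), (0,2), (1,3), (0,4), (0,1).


By Kirchhoff's matrix tree theorem, the number of spanning trees equals
the determinant of any cofactor of the Laplacian matrix L.
G has 6 vertices and 9 edges.
Computing the (5 x 5) cofactor determinant gives 64.

64


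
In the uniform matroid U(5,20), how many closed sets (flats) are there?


Flats of U(5,20): every subset of size < 5 is a flat, plus E itself.
Count = (20 choose 0) + (20 choose 1) + (20 choose 2) + (20 choose 3) + (20 choose 4) + 1
     = 1 + 20 + 190 + 1140 + 4845 + 1
     = 6197.

6197


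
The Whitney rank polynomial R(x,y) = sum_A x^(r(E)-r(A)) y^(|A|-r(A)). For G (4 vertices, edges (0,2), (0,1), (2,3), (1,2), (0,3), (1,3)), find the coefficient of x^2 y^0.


R(x,y) = sum over A in 2^E of x^(r(E)-r(A)) * y^(|A|-r(A)).
G has 4 vertices, 6 edges. r(E) = 3.
Enumerate all 2^6 = 64 subsets.
Count subsets with r(E)-r(A)=2 and |A|-r(A)=0: 6.

6


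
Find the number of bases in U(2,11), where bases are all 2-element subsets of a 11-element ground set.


Bases of U(2,11) are all 2-element subsets of the 11-element ground set.
Number of bases = C(11,2).
C(11,2) = 11! / (2! * 9!) = 55.

55


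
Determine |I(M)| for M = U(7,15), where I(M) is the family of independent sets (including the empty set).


Independent sets of U(7,15) are all subsets of size <= 7.
Count = (15 choose 0) + (15 choose 1) + (15 choose 2) + (15 choose 3) + (15 choose 4) + (15 choose 5) + (15 choose 6) + (15 choose 7)
     = 1 + 15 + 105 + 455 + 1365 + 3003 + 5005 + 6435
     = 16384.

16384


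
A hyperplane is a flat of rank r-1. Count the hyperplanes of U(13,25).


Hyperplanes of U(13,25) are flats of rank 12.
In a uniform matroid, these are exactly the (12)-element subsets.
Count = (25 choose 12) = 5200300.

5200300


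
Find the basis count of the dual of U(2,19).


The dual of U(r,n) is U(n-r, n) = U(17,19).
Bases of U(17,19) are all (17)-element subsets.
|B(M*)| = C(19,17) = 171.

171


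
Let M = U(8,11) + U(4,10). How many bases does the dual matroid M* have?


(M1+M2)* = M1* + M2*.
M1* = U(3,11), bases: C(11,3) = 165.
M2* = U(6,10), bases: C(10,6) = 210.
|B(M*)| = 165 * 210 = 34650.

34650


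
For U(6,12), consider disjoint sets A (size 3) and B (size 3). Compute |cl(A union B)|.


|A union B| = 3 + 3 = 6 (disjoint).
In U(6,12), cl(S) = S if |S| < 6, else cl(S) = E.
Since 6 >= 6, cl(A union B) = E.
|cl(A union B)| = 12.

12


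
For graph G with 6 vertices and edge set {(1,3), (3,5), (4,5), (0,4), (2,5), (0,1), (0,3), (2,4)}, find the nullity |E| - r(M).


Cycle rank (nullity) = |E| - r(M) = |E| - (|V| - c).
|E| = 8, |V| = 6, c = 1.
Nullity = 8 - (6 - 1) = 8 - 5 = 3.

3


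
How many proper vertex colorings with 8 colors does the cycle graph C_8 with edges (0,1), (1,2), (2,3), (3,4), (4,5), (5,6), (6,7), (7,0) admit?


P(C_8, k) = (k-1)^8 + (-1)^8*(k-1).
P(8) = (7)^8 + 7
= 5764801 + 7 = 5764808.

5764808


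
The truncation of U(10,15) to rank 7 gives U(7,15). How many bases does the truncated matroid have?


Truncating U(10,15) to rank 7 gives U(7,15).
Bases of U(7,15) are all 7-element subsets of 15 elements.
Number of bases = C(15,7) = 15! / (7! * 8!) = 6435.

6435


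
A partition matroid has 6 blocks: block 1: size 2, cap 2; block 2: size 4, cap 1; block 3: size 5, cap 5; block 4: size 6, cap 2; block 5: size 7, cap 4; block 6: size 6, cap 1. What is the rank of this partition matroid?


Rank of a partition matroid = sum of min(|Si|, ci) for each block.
= min(2,2) + min(4,1) + min(5,5) + min(6,2) + min(7,4) + min(6,1)
= 2 + 1 + 5 + 2 + 4 + 1
= 15.

15


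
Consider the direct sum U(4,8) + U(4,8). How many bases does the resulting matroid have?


Bases of a direct sum M1 + M2: |B| = |B(M1)| * |B(M2)|.
|B(U(4,8))| = C(8,4) = 70.
|B(U(4,8))| = C(8,4) = 70.
Total bases = 70 * 70 = 4900.

4900


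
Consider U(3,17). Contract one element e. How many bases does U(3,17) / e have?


Contracting e from U(3,17) gives U(2,16).
Bases of U(2,16) = (16 choose 2) = 120.

120


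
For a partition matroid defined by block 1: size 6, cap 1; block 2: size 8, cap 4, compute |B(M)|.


A basis picks exactly ci elements from block i.
Number of bases = product of C(|Si|, ci).
= C(6,1) * C(8,4)
= 6 * 70
= 420.

420


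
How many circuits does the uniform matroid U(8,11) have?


In U(8,11), circuits are the (9)-element subsets.
Any set of 9 elements is dependent, and removing any one element gives
an independent set of size 8, so it is a minimal dependent set.
Number of circuits = (11 choose 9) = 55.

55


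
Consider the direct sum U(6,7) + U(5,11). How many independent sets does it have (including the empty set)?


For a direct sum, |I(M1+M2)| = |I(M1)| * |I(M2)|.
|I(U(6,7))| = sum C(7,k) for k=0..6 = 127.
|I(U(5,11))| = sum C(11,k) for k=0..5 = 1024.
Total = 127 * 1024 = 130048.

130048


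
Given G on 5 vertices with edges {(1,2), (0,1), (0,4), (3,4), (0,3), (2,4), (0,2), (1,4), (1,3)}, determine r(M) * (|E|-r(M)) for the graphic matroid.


r(M) = |V| - c = 5 - 1 = 4.
nullity = |E| - r(M) = 9 - 4 = 5.
Product = 4 * 5 = 20.

20


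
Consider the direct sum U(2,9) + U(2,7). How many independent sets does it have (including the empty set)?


For a direct sum, |I(M1+M2)| = |I(M1)| * |I(M2)|.
|I(U(2,9))| = sum C(9,k) for k=0..2 = 46.
|I(U(2,7))| = sum C(7,k) for k=0..2 = 29.
Total = 46 * 29 = 1334.

1334


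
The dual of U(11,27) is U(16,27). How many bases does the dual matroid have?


The dual of U(r,n) is U(n-r, n) = U(16,27).
Bases of U(16,27) are all (16)-element subsets.
|B(M*)| = C(27,16) = 13037895.

13037895


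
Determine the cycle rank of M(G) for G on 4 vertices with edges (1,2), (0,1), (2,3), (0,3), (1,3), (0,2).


Cycle rank (nullity) = |E| - r(M) = |E| - (|V| - c).
|E| = 6, |V| = 4, c = 1.
Nullity = 6 - (4 - 1) = 6 - 3 = 3.

3


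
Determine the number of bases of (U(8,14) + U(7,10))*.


(M1+M2)* = M1* + M2*.
M1* = U(6,14), bases: C(14,6) = 3003.
M2* = U(3,10), bases: C(10,3) = 120.
|B(M*)| = 3003 * 120 = 360360.

360360


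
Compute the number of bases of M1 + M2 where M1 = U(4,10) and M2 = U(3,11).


Bases of a direct sum M1 + M2: |B| = |B(M1)| * |B(M2)|.
|B(U(4,10))| = C(10,4) = 210.
|B(U(3,11))| = C(11,3) = 165.
Total bases = 210 * 165 = 34650.

34650


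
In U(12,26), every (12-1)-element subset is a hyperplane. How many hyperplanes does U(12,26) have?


Hyperplanes of U(12,26) are flats of rank 11.
In a uniform matroid, these are exactly the (11)-element subsets.
Count = (26 choose 11) = 7726160.

7726160


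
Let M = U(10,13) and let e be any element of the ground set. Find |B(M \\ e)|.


Deleting e from U(10,13) gives U(10,12) since n > r.
Bases of U(10,12) = C(12,10) = 12! / (10! * 2!) = 66.

66


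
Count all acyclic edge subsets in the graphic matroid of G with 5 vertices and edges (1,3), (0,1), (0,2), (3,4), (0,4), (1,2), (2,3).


An independent set in a graphic matroid is an acyclic edge subset.
G has 5 vertices and 7 edges.
Enumerate all 2^7 = 128 subsets, checking for acyclicity.
Total independent sets = 86.

86


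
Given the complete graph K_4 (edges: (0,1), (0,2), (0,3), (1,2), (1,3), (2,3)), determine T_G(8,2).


T(K_4; x,y) = x^3 + 3x^2 + 4xy + 2x + y^3 + 3y^2 + 2y.
Substituting x=8, y=2:
= 512 + 192 + 64 + 16 + 8 + 12 + 4
= 808.

808


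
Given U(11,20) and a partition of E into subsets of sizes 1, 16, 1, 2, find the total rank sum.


r(Ai) = min(|Ai|, 11) for each part.
Sum = min(1,11) + min(16,11) + min(1,11) + min(2,11)
    = 1 + 11 + 1 + 2
    = 15.

15


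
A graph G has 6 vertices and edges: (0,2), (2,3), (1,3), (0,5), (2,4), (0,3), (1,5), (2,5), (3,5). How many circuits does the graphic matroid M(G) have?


A circuit in a graphic matroid = edge set of a simple cycle.
G has 6 vertices and 9 edges.
Enumerating all minimal edge subsets forming cycles...
Total circuits found: 12.

12


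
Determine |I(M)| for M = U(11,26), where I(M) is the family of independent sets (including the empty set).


Independent sets of U(11,26) are all subsets of size <= 11.
Count = (26 choose 0) + (26 choose 1) + (26 choose 2) + (26 choose 3) + (26 choose 4) + (26 choose 5) + (26 choose 6) + (26 choose 7) + (26 choose 8) + (26 choose 9) + (26 choose 10) + (26 choose 11)
     = 1 + 26 + 325 + 2600 + 14950 + 65780 + 230230 + 657800 + 1562275 + 3124550 + 5311735 + 7726160
     = 18696432.

18696432


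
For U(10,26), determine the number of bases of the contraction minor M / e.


Contracting e from U(10,26) gives U(9,25).
Bases of U(9,25) = C(25,9) = 2042975.

2042975


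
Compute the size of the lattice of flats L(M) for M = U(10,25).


Flats of U(10,25): every subset of size < 10 is a flat, plus E itself.
Count = (25 choose 0) + (25 choose 1) + (25 choose 2) + (25 choose 3) + (25 choose 4) + (25 choose 5) + (25 choose 6) + (25 choose 7) + (25 choose 8) + (25 choose 9) + 1
     = 1 + 25 + 300 + 2300 + 12650 + 53130 + 177100 + 480700 + 1081575 + 2042975 + 1
     = 3850757.

3850757


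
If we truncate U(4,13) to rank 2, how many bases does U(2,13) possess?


Truncating U(4,13) to rank 2 gives U(2,13).
Bases of U(2,13) are all 2-element subsets of 13 elements.
Number of bases = C(13,2) = 13! / (2! * 11!) = 78.

78


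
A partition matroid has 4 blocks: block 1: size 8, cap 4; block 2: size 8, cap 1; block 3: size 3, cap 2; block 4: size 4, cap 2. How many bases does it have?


A basis picks exactly ci elements from block i.
Number of bases = product of C(|Si|, ci).
= C(8,4) * C(8,1) * C(3,2) * C(4,2)
= 70 * 8 * 3 * 6
= 10080.

10080


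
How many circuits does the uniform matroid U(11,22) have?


In U(11,22), circuits are the (12)-element subsets.
Any set of 12 elements is dependent, and removing any one element gives
an independent set of size 11, so it is a minimal dependent set.
Number of circuits = C(22,12) = 22! / (12! * 10!) = 646646.

646646


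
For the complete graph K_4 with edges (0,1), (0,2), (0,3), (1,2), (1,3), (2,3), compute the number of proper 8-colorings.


P(K_4, k) = k(k-1)(k-2)...(k-3).
P(8) = (8) * (7) * (6) * (5) = 1680.

1680


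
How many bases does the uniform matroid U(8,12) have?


Bases of U(8,12) are all 8-element subsets of the 12-element ground set.
Number of bases = C(12,8).
C(12,8) = 495.

495
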